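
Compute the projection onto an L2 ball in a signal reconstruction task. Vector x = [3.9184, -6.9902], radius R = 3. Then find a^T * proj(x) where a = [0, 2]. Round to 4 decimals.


Step 1: Compute ||x|| (intermediates to 6 decimals).
||x|| = sqrt(3.9184^2 + (-6.9902)^2) = 8.013536
Step 2: Project.
Since ||x|| > R, scale = R/||x|| = 3/8.013536 = 0.374367, proj(x) = scale * x
proj(x) = [1.46692, -2.6169]
Step 3: Dot product.
a^T * proj(x) = 0*1.46692 + 2*(-2.6169) = -5.2338


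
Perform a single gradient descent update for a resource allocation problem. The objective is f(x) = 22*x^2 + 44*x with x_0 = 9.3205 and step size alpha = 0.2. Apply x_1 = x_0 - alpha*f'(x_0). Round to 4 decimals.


We compute the gradient at x_0 and apply the update.
f'(x) = 44*x + 44
f'(9.3205) = 44*9.3205 + 44 = 454.102
x_1 = 9.3205 - 0.2*454.102 = -81.4999


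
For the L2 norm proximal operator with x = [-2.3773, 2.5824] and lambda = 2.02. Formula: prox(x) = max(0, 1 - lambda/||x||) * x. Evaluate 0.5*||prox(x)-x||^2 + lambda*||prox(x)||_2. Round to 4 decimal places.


Step 1: Compute ||x||.
||x|| = 3.51
Step 2: Compute scaling factor.
scale = max(0, 1 - 2.02/3.51) = 0.4245
Step 3: prox(x) = [-1.0092, 1.0962]
||prox(x)|| = 1.49
Step 4: Proximal objective.
0.5*||prox-x||^2 = 2.0402
lambda*||prox|| = 3.0098
Total = 5.0501


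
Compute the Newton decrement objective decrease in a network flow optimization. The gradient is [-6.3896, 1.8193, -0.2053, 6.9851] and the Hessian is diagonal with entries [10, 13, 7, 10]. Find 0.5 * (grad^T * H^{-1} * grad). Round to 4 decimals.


Step 1: H is diagonal, so H^(-1) * g = [-0.639, 0.1399, -0.0293, 0.6985].
Step 2: g^T H^(-1) g = sum_i g_i^2 / H_ii
  = (-6.3896)^2/10 + (1.8193)^2/13 + (-0.2053)^2/7 + (6.9851)^2/10
  = 4.0827 + 0.2546 + 0.006 + 4.8792 = 9.2225
Step 3: Objective decrease = 0.5 * g^T H^(-1) g = 4.6112


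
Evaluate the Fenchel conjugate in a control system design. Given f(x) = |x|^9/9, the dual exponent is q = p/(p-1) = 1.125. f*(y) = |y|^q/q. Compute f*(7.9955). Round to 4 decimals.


The conjugate exponent q satisfies 1/p + 1/q = 1.
p = 9, so q = 9/(9 - 1) = 1.125
|y|^q = 7.9955^1.125 = 10.3682
f*(7.9955) = 10.3682 / 1.125 = 9.2161


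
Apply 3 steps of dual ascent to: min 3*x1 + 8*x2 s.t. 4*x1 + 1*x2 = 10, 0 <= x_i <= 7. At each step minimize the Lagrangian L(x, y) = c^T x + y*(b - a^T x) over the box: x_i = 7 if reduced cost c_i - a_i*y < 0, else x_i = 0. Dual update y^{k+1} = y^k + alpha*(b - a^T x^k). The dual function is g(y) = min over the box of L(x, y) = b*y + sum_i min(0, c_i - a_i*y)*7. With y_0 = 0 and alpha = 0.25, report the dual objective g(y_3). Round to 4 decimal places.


Dual ascent for LP: min 3*x1 + 8*x2, 4*x1 + 1*x2 = 10, 0 <= x_i <= 7
Step 1: y^k = 0.0, reduced costs: (3.0, 8.0)
  x^k = (0.0, 0.0), subgradient = b - a^T x = 10.0
  y^{k+1} = 0.0 + 0.25*10.0 = 2.5
Step 2: y^k = 2.5, reduced costs: (-7.0, 5.5)
  x^k = (7.0, 0.0), subgradient = b - a^T x = -18.0
  y^{k+1} = 2.5 + 0.25*-18.0 = -2.0
Step 3: y^k = -2.0, reduced costs: (11.0, 10.0)
  x^k = (0.0, 0.0), subgradient = b - a^T x = 10.0
  y^{k+1} = -2.0 + 0.25*10.0 = 0.5
Dual objective at y_3 = 0.5: reduced costs (1.0, 7.5), box minimizer x = (0.0, 0.0)
g(y_3) = b*y + (c1 - a1*y)*x1 + (c2 - a2*y)*x2 = 10*0.5 + 1.0*0.0 + 7.5*0.0 = 5.0 + 0.0 + 0.0 = 5.0


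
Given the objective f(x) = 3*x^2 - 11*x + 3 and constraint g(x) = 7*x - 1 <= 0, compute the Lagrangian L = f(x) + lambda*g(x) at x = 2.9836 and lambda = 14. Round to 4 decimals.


Step 1: Evaluate f(x).
f(2.9836) = 3*2.9836^2 - 11*2.9836 + 3 = -3.114
Step 2: Evaluate g(x).
g(2.9836) = 7*2.9836 - 1 = 19.8852
Step 3: Compute Lagrangian.
L = -3.114 + 14*19.8852 = 275.2788


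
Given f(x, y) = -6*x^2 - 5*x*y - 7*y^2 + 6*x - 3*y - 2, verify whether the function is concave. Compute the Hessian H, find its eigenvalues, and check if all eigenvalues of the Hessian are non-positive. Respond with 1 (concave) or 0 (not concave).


The Hessian of f(x,y) = -6*x^2 - 5*x*y - 7*y^2 + 6*x - 3*y - 2 is:
H = [[-12, -5], [-5, -14]]
Trace = -12 - 14 = -26
Determinant = -12*-14 - (-5)^2 = 143
Discriminant = (-26)^2 - 4*143 = 104.0
Eigenvalues: lambda_1 = -18.099, lambda_2 = -7.901
The function is concave.

1


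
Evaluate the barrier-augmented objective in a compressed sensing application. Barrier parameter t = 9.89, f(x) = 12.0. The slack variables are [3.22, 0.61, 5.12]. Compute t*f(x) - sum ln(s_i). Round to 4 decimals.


Step 1: Compute log-barrier.
ln values: [1.1694, -0.4943, 1.6332]
phi = -(1.1694 - 0.4943 + 1.6332) = -2.3082
Step 2: Compute augmented objective.
t*f(x) = 9.89*12.0 = 118.68
Total = 118.68 - 2.3082 = 116.3718


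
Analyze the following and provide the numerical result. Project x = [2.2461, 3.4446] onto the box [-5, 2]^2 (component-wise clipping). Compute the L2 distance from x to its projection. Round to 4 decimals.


Project each component onto [-5, 2].
clip(2.2461) = 2.0, clip(3.4446) = 2.0
Projection = [2.0, 2.0]
Squared diffs: [0.0606, 2.0869]
Distance = sqrt(2.1475) = 1.4654


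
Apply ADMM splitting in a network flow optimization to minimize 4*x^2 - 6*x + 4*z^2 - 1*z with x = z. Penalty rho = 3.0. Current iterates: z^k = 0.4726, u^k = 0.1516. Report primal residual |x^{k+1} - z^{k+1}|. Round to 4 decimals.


ADMM iteration with rho = 3.0, z^k = 0.4726, u^k = 0.1516
Step 1: x-update.
Minimize 4*x^2 - 6*x + (3.0/2)*(x - 0.4726 + 0.1516)^2
FOC: (2*4 + 3.0)*x = 6 + 3.0*(0.4726 - 0.1516)
x^{k+1} = 0.633
Step 2: z-update.
Minimize 4*z^2 - 1*z + (3.0/2)*(0.633 - z + 0.1516)^2
FOC: (2*4 + 3.0)*z = 1 + 3.0*(0.633 + 0.1516)
z^{k+1} = 0.3049
Step 3: u-update.
u^{k+1} = 0.1516 + 0.633 - 0.3049 = 0.4797
Step 4: Primal residual = |0.633 - 0.3049| = 0.3281


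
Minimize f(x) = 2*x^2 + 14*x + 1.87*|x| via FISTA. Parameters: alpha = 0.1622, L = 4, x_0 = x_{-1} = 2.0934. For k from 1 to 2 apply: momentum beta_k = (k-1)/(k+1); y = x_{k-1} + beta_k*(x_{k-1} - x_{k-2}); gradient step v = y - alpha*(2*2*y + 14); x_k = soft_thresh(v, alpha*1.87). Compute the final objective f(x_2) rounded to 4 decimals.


FISTA on f(x) = 2*x^2 + 14*x + 1.87*|x|
L = 4, alpha = 0.1622
Iteration 1: beta = 0.0, y = 2.0934 + 0.0*(2.0934 - 2.0934) = 2.0934
  grad(y) = 22.3736, v = y - alpha*grad = -1.5356
  prox(v) = soft_thresh(-1.5356, 0.3033) = -1.2323
Iteration 2: beta = 0.3333, y = -1.2323 + 0.3333*(-1.2323 - 2.0934) = -2.3408
  grad(y) = 4.6366, v = y - alpha*grad = -3.0929
  prox(v) = soft_thresh(-3.0929, 0.3033) = -2.7896
f(x_2) = 2*(-2.7896)^2 + 14*(-2.7896) + 1.87*|-2.7896| = -18.2741


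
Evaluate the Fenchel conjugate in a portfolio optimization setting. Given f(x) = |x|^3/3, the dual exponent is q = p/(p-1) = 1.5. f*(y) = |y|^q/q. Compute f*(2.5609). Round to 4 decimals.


The conjugate exponent q satisfies 1/p + 1/q = 1.
p = 3, so q = 3/(3 - 1) = 1.5
|y|^q = 2.5609^1.5 = 4.0982
f*(2.5609) = 4.0982 / 1.5 = 2.7321


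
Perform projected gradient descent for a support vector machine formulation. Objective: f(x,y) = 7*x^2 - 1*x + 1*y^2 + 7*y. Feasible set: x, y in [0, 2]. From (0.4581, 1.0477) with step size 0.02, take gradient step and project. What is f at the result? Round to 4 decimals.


Step 1: Compute gradient at (0.4581, 1.0477).
grad_x = 2*7*0.4581 - 1 = 5.4134
grad_y = 2*1*1.0477 + 7 = 9.0954
Step 2: Gradient step.
x_raw = 0.4581 - 0.02*5.4134 = 0.3498
y_raw = 1.0477 - 0.02*9.0954 = 0.8658
Step 3: Project onto [0, 2].
x_proj = clip(0.3498) = 0.3498
y_proj = clip(0.8658) = 0.8658
Step 4: Evaluate f.
f(0.3498, 0.8658) = 7.317


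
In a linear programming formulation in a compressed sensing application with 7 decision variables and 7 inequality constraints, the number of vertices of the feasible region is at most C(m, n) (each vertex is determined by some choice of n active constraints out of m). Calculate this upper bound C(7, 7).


Each vertex corresponds to some choice of n active constraints out of m, so the number of vertices is at most C(m, n) = m! / (n!(m-n)!).
m = 7, n = 7
Numerator: 7 * 6 * 5 * 4 * 3 * 2 * 1
Denominator: 7! = 5040
C(7, 7) = 1


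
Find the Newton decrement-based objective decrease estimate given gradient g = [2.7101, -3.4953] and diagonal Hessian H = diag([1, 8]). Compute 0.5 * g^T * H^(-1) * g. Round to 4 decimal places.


Step 1: H is diagonal, so H^(-1) * g = [2.7101, -0.4369].
Step 2: g^T H^(-1) g = sum_i g_i^2 / H_ii
  = (2.7101)^2/1 + (-3.4953)^2/8
  = 7.3446 + 1.5271 = 8.8718
Step 3: Objective decrease = 0.5 * g^T H^(-1) g = 4.4359


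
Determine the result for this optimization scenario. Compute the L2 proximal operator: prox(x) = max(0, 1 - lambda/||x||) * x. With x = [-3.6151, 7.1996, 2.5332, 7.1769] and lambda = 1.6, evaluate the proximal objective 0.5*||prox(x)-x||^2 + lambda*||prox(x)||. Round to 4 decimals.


Step 1: Compute ||x||.
||x|| = 11.0828
Step 2: Compute scaling factor.
scale = max(0, 1 - 1.6/11.0828) = 0.8556
Step 3: prox(x) = [-3.0932, 6.1602, 2.1675, 6.1408]
||prox(x)|| = 9.4828
Step 4: Proximal objective.
0.5*||prox-x||^2 = 1.28
lambda*||prox|| = 15.1725
Total = 16.4525


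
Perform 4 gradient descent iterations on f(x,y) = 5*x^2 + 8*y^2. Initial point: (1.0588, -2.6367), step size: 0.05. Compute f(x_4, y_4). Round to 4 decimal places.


Gradient descent on f(x,y) = 5*x^2 + 8*y^2.
Starting point: (1.0588, -2.6367), alpha = 0.05
Step 1: grad_x = 2*5*1.0588 = 10.588, grad_y = 2*8*-2.6367 = -42.1872
  x_1 = 1.0588 - 0.05*10.588 = 0.5294
  y_1 = -2.6367 - 0.05*-42.1872 = -0.5273
Step 2: grad_x = 2*5*0.5294 = 5.294, grad_y = 2*8*-0.5273 = -8.4374
  x_2 = 0.5294 - 0.05*5.294 = 0.2647
  y_2 = -0.5273 - 0.05*-8.4374 = -0.1055
Step 3: grad_x = 2*5*0.2647 = 2.647, grad_y = 2*8*-0.1055 = -1.6875
  x_3 = 0.2647 - 0.05*2.647 = 0.1324
  y_3 = -0.1055 - 0.05*-1.6875 = -0.0211
Step 4: grad_x = 2*5*0.1324 = 1.3235, grad_y = 2*8*-0.0211 = -0.3375
  x_4 = 0.1324 - 0.05*1.3235 = 0.0662
  y_4 = -0.0211 - 0.05*-0.3375 = -0.0042
f(0.0662, -0.0042) = 5*0.0662^2 + 8*(-0.0042)^2 = 0.022


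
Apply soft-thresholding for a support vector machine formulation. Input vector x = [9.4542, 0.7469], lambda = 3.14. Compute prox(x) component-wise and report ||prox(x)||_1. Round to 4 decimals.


Soft-thresholding with lambda = 3.14:
prox(9.4542) = sign(9.4542)*max(|9.4542| - 3.14, 0) = 6.3142
prox(0.7469) = sign(0.7469)*max(|0.7469| - 3.14, 0) = 0.0
prox(x) = [6.3142, 0.0]
||prox(x)||_1 = 6.3142 + 0.0 = 6.3142


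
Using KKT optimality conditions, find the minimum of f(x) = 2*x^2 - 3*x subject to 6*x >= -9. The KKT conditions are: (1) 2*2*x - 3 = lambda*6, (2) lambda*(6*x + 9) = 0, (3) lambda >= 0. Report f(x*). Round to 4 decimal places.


Step 1: Try lambda = 0 (constraint inactive).
Stationarity: 2*2*x - 3 = 0
x* = 3/(2*2) = 0.75
Check constraint: 6*0.75 = 4.5 >= -9 -- satisfied.
Step 2: Compute optimal value.
f(x*) = 2*0.75^2 - 3*0.75 = -1.125


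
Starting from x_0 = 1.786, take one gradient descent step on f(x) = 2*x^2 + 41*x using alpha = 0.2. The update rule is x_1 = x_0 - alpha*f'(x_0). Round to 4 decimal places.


We compute the gradient at x_0 and apply the update.
f'(x) = 4*x + 41
f'(1.786) = 4*1.786 + 41 = 48.144
x_1 = 1.786 - 0.2*48.144 = -7.8428


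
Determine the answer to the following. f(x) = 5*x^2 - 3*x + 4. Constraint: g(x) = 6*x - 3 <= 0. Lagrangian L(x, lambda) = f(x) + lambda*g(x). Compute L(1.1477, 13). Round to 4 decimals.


Step 1: Evaluate f(x).
f(1.1477) = 5*1.1477^2 - 3*1.1477 + 4 = 7.143
Step 2: Evaluate g(x).
g(1.1477) = 6*1.1477 - 3 = 3.8862
Step 3: Compute Lagrangian.
L = 7.143 + 13*3.8862 = 57.6636


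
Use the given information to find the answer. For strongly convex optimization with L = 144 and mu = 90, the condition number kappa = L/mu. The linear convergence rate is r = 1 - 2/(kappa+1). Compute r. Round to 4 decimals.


Step 1: Compute the condition number.
kappa = L/mu = 144/90 = 1.6
Step 2: Compute the convergence rate.
r = 1 - 2/(kappa + 1) = 1 - 2*mu/(L + mu) = (L - mu)/(L + mu) = 54/234 = 0.2308


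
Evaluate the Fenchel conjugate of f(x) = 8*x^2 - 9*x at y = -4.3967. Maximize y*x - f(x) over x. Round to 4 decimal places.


f*(y) = sup_x {y*x - a*x^2 - b*x} = sup_x {(y-b)*x - a*x^2}
FOC: (y - b) - 2a*x = 0 => x* = (y - b)/(2a)
x* = (-4.3967 + 9)/(2*8) = 0.2877
f*(-4.3967) = (y-b)^2/(4a) = (-4.3967 + 9)^2/(4*8)
= 21.1904/32 = 0.6622


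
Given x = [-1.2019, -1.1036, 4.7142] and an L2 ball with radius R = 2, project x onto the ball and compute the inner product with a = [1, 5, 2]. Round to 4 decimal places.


Step 1: Compute ||x|| (intermediates to 6 decimals).
||x|| = sqrt((-1.2019)^2 + (-1.1036)^2 + 4.7142^2) = 4.988605
Step 2: Project.
Since ||x|| > R, scale = R/||x|| = 2/4.988605 = 0.400914, proj(x) = scale * x
proj(x) = [-0.481859, -0.442449, 1.889989]
Step 3: Dot product.
a^T * proj(x) = 1*(-0.481859) + 5*(-0.442449) + 2*1.889989 = 1.0859


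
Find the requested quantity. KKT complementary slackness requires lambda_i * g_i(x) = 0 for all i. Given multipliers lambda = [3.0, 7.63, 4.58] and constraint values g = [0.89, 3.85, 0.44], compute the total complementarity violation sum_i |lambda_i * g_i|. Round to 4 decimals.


KKT complementary slackness check:
lambda_1 * g_1 = 3.0 * 0.89 = 2.67
lambda_2 * g_2 = 7.63 * 3.85 = 29.3755
lambda_3 * g_3 = 4.58 * 0.44 = 2.0152
Total violation = 2.67 + 29.3755 + 2.0152 = 34.0607


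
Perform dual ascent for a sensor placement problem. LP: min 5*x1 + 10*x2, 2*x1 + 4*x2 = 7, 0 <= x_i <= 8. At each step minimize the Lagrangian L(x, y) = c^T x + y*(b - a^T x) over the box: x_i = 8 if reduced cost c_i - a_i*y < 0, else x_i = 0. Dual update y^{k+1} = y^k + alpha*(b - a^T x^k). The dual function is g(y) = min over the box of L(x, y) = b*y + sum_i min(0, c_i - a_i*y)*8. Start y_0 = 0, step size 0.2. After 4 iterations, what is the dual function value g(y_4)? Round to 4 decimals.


Dual ascent for LP: min 5*x1 + 10*x2, 2*x1 + 4*x2 = 7, 0 <= x_i <= 8
Step 1: y^k = 0.0, reduced costs: (5.0, 10.0)
  x^k = (0.0, 0.0), subgradient = b - a^T x = 7.0
  y^{k+1} = 0.0 + 0.2*7.0 = 1.4
Step 2: y^k = 1.4, reduced costs: (2.2, 4.4)
  x^k = (0.0, 0.0), subgradient = b - a^T x = 7.0
  y^{k+1} = 1.4 + 0.2*7.0 = 2.8
Step 3: y^k = 2.8, reduced costs: (-0.6, -1.2)
  x^k = (8.0, 8.0), subgradient = b - a^T x = -41.0
  y^{k+1} = 2.8 + 0.2*-41.0 = -5.4
Step 4: y^k = -5.4, reduced costs: (15.8, 31.6)
  x^k = (0.0, 0.0), subgradient = b - a^T x = 7.0
  y^{k+1} = -5.4 + 0.2*7.0 = -4.0
Dual objective at y_4 = -4.0: reduced costs (13.0, 26.0), box minimizer x = (0.0, 0.0)
g(y_4) = b*y + (c1 - a1*y)*x1 + (c2 - a2*y)*x2 = 7*(-4.0) + 13.0*0.0 + 26.0*0.0 = -28.0 + 0.0 + 0.0 = -28.0


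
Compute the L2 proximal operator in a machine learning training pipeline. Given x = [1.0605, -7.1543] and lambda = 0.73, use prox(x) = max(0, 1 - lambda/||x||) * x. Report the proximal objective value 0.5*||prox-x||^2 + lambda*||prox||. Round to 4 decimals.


Step 1: Compute ||x||.
||x|| = 7.2325
Step 2: Compute scaling factor.
scale = max(0, 1 - 0.73/7.2325) = 0.8991
Step 3: prox(x) = [0.9535, -6.4322]
||prox(x)|| = 6.5025
Step 4: Proximal objective.
0.5*||prox-x||^2 = 0.2665
lambda*||prox|| = 4.7468
Total = 5.0133


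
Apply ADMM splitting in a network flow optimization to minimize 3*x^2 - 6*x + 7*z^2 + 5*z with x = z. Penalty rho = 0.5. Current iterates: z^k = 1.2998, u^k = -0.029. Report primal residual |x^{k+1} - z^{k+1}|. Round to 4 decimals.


ADMM iteration with rho = 0.5, z^k = 1.2998, u^k = -0.029
Step 1: x-update.
Minimize 3*x^2 - 6*x + (0.5/2)*(x - 1.2998 - 0.029)^2
FOC: (2*3 + 0.5)*x = 6 + 0.5*(1.2998 + 0.029)
x^{k+1} = 1.0253
Step 2: z-update.
Minimize 7*z^2 + 5*z + (0.5/2)*(1.0253 - z - 0.029)^2
FOC: (2*7 + 0.5)*z = -5 + 0.5*(1.0253 - 0.029)
z^{k+1} = -0.3105
Step 3: u-update.
u^{k+1} = -0.029 + 1.0253 + 0.3105 = 1.3068
Step 4: Primal residual = |1.0253 + 0.3105| = 1.3358


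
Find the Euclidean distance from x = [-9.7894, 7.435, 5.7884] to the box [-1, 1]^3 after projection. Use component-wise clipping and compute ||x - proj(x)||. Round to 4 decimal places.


Project each component onto [-1, 1].
clip(-9.7894) = -1.0, clip(7.435) = 1.0, clip(5.7884) = 1.0
Projection = [-1.0, 1.0, 1.0]
Squared diffs: [77.2536, 41.4092, 22.9288]
Distance = sqrt(141.5916) = 11.8992


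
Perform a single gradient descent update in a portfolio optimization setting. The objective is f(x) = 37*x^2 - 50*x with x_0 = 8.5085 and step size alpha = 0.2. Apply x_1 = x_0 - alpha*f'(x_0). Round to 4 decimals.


We compute the gradient at x_0 and apply the update.
f'(x) = 74*x - 50
f'(8.5085) = 74*8.5085 - 50 = 579.629
x_1 = 8.5085 - 0.2*579.629 = -107.4173


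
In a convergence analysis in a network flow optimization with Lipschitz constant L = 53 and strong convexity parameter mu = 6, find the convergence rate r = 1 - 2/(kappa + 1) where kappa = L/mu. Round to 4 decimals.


Step 1: Compute the condition number.
kappa = L/mu = 53/6 = 8.8333
Step 2: Compute the convergence rate.
r = 1 - 2/(kappa + 1) = 1 - 2*mu/(L + mu) = (L - mu)/(L + mu) = 47/59 = 0.7966


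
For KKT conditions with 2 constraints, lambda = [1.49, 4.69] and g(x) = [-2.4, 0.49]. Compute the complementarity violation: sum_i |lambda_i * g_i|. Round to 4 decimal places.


KKT complementary slackness check:
lambda_1 * g_1 = 1.49 * -2.4 = -3.576
lambda_2 * g_2 = 4.69 * 0.49 = 2.2981
Total violation = 3.576 + 2.2981 = 5.8741


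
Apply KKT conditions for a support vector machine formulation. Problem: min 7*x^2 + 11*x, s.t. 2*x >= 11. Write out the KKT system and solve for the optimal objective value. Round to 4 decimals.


Step 1: Try lambda = 0 (constraint inactive).
x_unc = -11/(2*7) = -0.7857
Check: 2*-0.7857 = -1.5714 < 11 -- violated!
Step 2: Constraint must be active: 2*x = 11
x* = 11/2 = 5.5
lambda = (2*7*5.5 + 11)/2 = 44.0
Step 3: Compute optimal value.
f(x*) = 7*5.5^2 + 11*5.5 = 272.25


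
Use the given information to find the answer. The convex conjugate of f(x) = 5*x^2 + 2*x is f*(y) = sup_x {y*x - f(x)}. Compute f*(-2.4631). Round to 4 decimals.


f*(y) = sup_x {y*x - a*x^2 - b*x} = sup_x {(y-b)*x - a*x^2}
FOC: (y - b) - 2a*x = 0 => x* = (y - b)/(2a)
x* = (-2.4631 - 2)/(2*5) = -0.4463
f*(-2.4631) = (y-b)^2/(4a) = (-2.4631 - 2)^2/(4*5)
= 19.9193/20 = 0.996


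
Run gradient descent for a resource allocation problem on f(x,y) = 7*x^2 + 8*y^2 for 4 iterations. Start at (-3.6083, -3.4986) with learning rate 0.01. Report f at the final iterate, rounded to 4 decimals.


Gradient descent on f(x,y) = 7*x^2 + 8*y^2.
Starting point: (-3.6083, -3.4986), alpha = 0.01
Step 1: grad_x = 2*7*-3.6083 = -50.5162, grad_y = 2*8*-3.4986 = -55.9776
  x_1 = -3.6083 - 0.01*-50.5162 = -3.1031
  y_1 = -3.4986 - 0.01*-55.9776 = -2.9388
Step 2: grad_x = 2*7*-3.1031 = -43.4439, grad_y = 2*8*-2.9388 = -47.0212
  x_2 = -3.1031 - 0.01*-43.4439 = -2.6687
  y_2 = -2.9388 - 0.01*-47.0212 = -2.4686
Step 3: grad_x = 2*7*-2.6687 = -37.3618, grad_y = 2*8*-2.4686 = -39.4978
  x_3 = -2.6687 - 0.01*-37.3618 = -2.2951
  y_3 = -2.4686 - 0.01*-39.4978 = -2.0736
Step 4: grad_x = 2*7*-2.2951 = -32.1311, grad_y = 2*8*-2.0736 = -33.1781
  x_4 = -2.2951 - 0.01*-32.1311 = -1.9738
  y_4 = -2.0736 - 0.01*-33.1781 = -1.7419
f(-1.9738, -1.7419) = 7*(-1.9738)^2 + 8*(-1.7419)^2 = 51.5428


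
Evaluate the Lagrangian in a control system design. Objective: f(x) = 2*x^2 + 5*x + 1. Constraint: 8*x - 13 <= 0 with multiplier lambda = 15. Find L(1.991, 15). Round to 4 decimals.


Step 1: Evaluate f(x).
f(1.991) = 2*1.991^2 + 5*1.991 + 1 = 18.8832
Step 2: Evaluate g(x).
g(1.991) = 8*1.991 - 13 = 2.928
Step 3: Compute Lagrangian.
L = 18.8832 + 15*2.928 = 62.8032


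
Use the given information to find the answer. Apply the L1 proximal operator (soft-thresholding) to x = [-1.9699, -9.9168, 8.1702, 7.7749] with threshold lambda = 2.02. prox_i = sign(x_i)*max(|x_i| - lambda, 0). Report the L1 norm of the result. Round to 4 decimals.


Soft-thresholding with lambda = 2.02:
prox(-1.9699) = sign(-1.9699)*max(|-1.9699| - 2.02, 0) = 0.0
prox(-9.9168) = sign(-9.9168)*max(|-9.9168| - 2.02, 0) = -7.8968
prox(8.1702) = sign(8.1702)*max(|8.1702| - 2.02, 0) = 6.1502
prox(7.7749) = sign(7.7749)*max(|7.7749| - 2.02, 0) = 5.7549
prox(x) = [0.0, -7.8968, 6.1502, 5.7549]
||prox(x)||_1 = 0.0 + 7.8968 + 6.1502 + 5.7549 = 19.8019


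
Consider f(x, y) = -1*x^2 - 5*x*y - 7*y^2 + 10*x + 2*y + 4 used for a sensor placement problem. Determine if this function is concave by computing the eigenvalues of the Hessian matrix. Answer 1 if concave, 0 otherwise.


The Hessian of f(x,y) = -1*x^2 - 5*x*y - 7*y^2 + 10*x + 2*y + 4 is:
H = [[-2, -5], [-5, -14]]
Trace = -2 - 14 = -16
Determinant = -2*-14 - (-5)^2 = 3
Discriminant = (-16)^2 - 4*3 = 244.0
Eigenvalues: lambda_1 = -15.8102, lambda_2 = -0.1898
The function is concave.

1


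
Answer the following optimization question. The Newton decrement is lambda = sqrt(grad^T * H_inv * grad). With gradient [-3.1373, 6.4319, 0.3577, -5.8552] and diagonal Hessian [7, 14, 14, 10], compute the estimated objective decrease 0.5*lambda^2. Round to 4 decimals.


Step 1: H is diagonal, so H^(-1) * g = [-0.4482, 0.4594, 0.0256, -0.5855].
Step 2: g^T H^(-1) g = sum_i g_i^2 / H_ii
  = (-3.1373)^2/7 + (6.4319)^2/14 + (0.3577)^2/14 + (-5.8552)^2/10
  = 1.4061 + 2.955 + 0.0091 + 3.4283 = 7.7985
Step 3: Objective decrease = 0.5 * g^T H^(-1) g = 3.8993


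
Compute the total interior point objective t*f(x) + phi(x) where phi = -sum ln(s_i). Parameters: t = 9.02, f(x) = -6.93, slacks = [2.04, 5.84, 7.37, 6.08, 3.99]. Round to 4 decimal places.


Step 1: Compute log-barrier.
ln values: [0.7129, 1.7647, 1.9974, 1.805, 1.3838]
phi = -(0.7129 + 1.7647 + 1.9974 + 1.805 + 1.3838) = -7.6639
Step 2: Compute augmented objective.
t*f(x) = 9.02*-6.93 = -62.5086
Total = -62.5086 - 7.6639 = -70.1725


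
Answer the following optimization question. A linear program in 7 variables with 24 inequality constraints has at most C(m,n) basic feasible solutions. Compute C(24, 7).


Each vertex corresponds to some choice of n active constraints out of m, so the number of vertices is at most C(m, n) = m! / (n!(m-n)!).
m = 24, n = 7
Numerator: 24 * 23 * 22 * 21 * 20 * 19 * 18
Denominator: 7! = 5040
C(24, 7) = 346104


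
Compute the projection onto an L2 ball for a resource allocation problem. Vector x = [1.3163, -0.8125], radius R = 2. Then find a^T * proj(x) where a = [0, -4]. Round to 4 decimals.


Step 1: Compute ||x|| (intermediates to 6 decimals).
||x|| = sqrt(1.3163^2 + (-0.8125)^2) = 1.546868
Step 2: Project.
Since ||x|| <= R, proj = x (no scaling needed).
proj(x) = [1.3163, -0.8125]
Step 3: Dot product.
a^T * proj(x) = 0*1.3163 - 4*(-0.8125) = 3.25


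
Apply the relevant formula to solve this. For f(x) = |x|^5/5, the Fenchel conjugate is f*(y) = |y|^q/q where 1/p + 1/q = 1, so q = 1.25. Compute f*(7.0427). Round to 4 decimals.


The conjugate exponent q satisfies 1/p + 1/q = 1.
p = 5, so q = 5/(5 - 1) = 1.25
|y|^q = 7.0427^1.25 = 11.4729
f*(7.0427) = 11.4729 / 1.25 = 9.1783


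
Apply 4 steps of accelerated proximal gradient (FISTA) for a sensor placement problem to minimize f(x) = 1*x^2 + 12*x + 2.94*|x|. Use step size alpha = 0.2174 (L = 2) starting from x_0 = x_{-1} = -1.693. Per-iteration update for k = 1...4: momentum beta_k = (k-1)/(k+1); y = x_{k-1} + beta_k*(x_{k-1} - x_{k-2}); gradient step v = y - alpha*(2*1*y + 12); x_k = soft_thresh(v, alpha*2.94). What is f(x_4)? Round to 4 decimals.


FISTA on f(x) = 1*x^2 + 12*x + 2.94*|x|
L = 2, alpha = 0.2174
Iteration 1: beta = 0.0, y = -1.693 + 0.0*(-1.693 + 1.693) = -1.693
  grad(y) = 8.614, v = y - alpha*grad = -3.5657
  prox(v) = soft_thresh(-3.5657, 0.6392) = -2.9265
Iteration 2: beta = 0.3333, y = -2.9265 + 0.3333*(-2.9265 + 1.693) = -3.3377
  grad(y) = 5.3246, v = y - alpha*grad = -4.4953
  prox(v) = soft_thresh(-4.4953, 0.6392) = -3.8561
Iteration 3: beta = 0.5, y = -3.8561 + 0.5*(-3.8561 + 2.9265) = -4.3209
  grad(y) = 3.3582, v = y - alpha*grad = -5.051
  prox(v) = soft_thresh(-5.051, 0.6392) = -4.4118
Iteration 4: beta = 0.6, y = -4.4118 + 0.6*(-4.4118 + 3.8561) = -4.7452
  grad(y) = 2.5095, v = y - alpha*grad = -5.2908
  prox(v) = soft_thresh(-5.2908, 0.6392) = -4.6517
f(x_4) = 1*(-4.6517)^2 + 12*(-4.6517) + 2.94*|-4.6517| = -20.5061


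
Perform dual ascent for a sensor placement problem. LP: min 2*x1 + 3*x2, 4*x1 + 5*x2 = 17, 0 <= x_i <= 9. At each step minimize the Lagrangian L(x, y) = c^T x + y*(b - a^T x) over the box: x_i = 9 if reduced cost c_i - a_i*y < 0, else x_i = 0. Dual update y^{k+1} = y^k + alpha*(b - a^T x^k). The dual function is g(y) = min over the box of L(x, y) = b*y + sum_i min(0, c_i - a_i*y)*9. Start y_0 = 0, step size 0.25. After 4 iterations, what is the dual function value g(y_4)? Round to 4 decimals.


Dual ascent for LP: min 2*x1 + 3*x2, 4*x1 + 5*x2 = 17, 0 <= x_i <= 9
Step 1: y^k = 0.0, reduced costs: (2.0, 3.0)
  x^k = (0.0, 0.0), subgradient = b - a^T x = 17.0
  y^{k+1} = 0.0 + 0.25*17.0 = 4.25
Step 2: y^k = 4.25, reduced costs: (-15.0, -18.25)
  x^k = (9.0, 9.0), subgradient = b - a^T x = -64.0
  y^{k+1} = 4.25 + 0.25*-64.0 = -11.75
Step 3: y^k = -11.75, reduced costs: (49.0, 61.75)
  x^k = (0.0, 0.0), subgradient = b - a^T x = 17.0
  y^{k+1} = -11.75 + 0.25*17.0 = -7.5
Step 4: y^k = -7.5, reduced costs: (32.0, 40.5)
  x^k = (0.0, 0.0), subgradient = b - a^T x = 17.0
  y^{k+1} = -7.5 + 0.25*17.0 = -3.25
Dual objective at y_4 = -3.25: reduced costs (15.0, 19.25), box minimizer x = (0.0, 0.0)
g(y_4) = b*y + (c1 - a1*y)*x1 + (c2 - a2*y)*x2 = 17*(-3.25) + 15.0*0.0 + 19.25*0.0 = -55.25 + 0.0 + 0.0 = -55.25


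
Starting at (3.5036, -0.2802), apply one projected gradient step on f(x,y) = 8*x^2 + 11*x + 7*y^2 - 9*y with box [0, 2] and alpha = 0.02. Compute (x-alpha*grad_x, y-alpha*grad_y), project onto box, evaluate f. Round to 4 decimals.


Step 1: Compute gradient at (3.5036, -0.2802).
grad_x = 2*8*3.5036 + 11 = 67.0576
grad_y = 2*7*-0.2802 - 9 = -12.9228
Step 2: Gradient step.
x_raw = 3.5036 - 0.02*67.0576 = 2.1624
y_raw = -0.2802 - 0.02*-12.9228 = -0.0217
Step 3: Project onto [0, 2].
x_proj = clip(2.1624) = 2.0
y_proj = clip(-0.0217) = 0.0
Step 4: Evaluate f.
f(2.0, 0.0) = 54.0


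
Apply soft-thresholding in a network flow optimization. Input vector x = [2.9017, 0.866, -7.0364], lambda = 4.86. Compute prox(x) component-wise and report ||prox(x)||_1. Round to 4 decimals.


Soft-thresholding with lambda = 4.86:
prox(2.9017) = sign(2.9017)*max(|2.9017| - 4.86, 0) = 0.0
prox(0.866) = sign(0.866)*max(|0.866| - 4.86, 0) = 0.0
prox(-7.0364) = sign(-7.0364)*max(|-7.0364| - 4.86, 0) = -2.1764
prox(x) = [0.0, 0.0, -2.1764]
||prox(x)||_1 = 0.0 + 0.0 + 2.1764 = 2.1764


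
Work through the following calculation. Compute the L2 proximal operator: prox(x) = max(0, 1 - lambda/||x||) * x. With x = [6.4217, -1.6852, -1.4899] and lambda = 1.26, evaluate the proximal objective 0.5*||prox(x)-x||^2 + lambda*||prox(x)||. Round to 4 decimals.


Step 1: Compute ||x||.
||x|| = 6.8043
Step 2: Compute scaling factor.
scale = max(0, 1 - 1.26/6.8043) = 0.8148
Step 3: prox(x) = [5.2325, -1.3731, -1.214]
||prox(x)|| = 5.5443
Step 4: Proximal objective.
0.5*||prox-x||^2 = 0.7938
lambda*||prox|| = 6.9858
Total = 7.7796


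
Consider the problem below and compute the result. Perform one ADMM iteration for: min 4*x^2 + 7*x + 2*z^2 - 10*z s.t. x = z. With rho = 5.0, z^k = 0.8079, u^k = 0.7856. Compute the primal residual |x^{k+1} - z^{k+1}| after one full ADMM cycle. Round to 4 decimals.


ADMM iteration with rho = 5.0, z^k = 0.8079, u^k = 0.7856
Step 1: x-update.
Minimize 4*x^2 + 7*x + (5.0/2)*(x - 0.8079 + 0.7856)^2
FOC: (2*4 + 5.0)*x = -7 + 5.0*(0.8079 - 0.7856)
x^{k+1} = -0.5299
Step 2: z-update.
Minimize 2*z^2 - 10*z + (5.0/2)*(-0.5299 - z + 0.7856)^2
FOC: (2*2 + 5.0)*z = 10 + 5.0*(-0.5299 + 0.7856)
z^{k+1} = 1.2532
Step 3: u-update.
u^{k+1} = 0.7856 - 0.5299 - 1.2532 = -0.9975
Step 4: Primal residual = |-0.5299 - 1.2532| = 1.7831


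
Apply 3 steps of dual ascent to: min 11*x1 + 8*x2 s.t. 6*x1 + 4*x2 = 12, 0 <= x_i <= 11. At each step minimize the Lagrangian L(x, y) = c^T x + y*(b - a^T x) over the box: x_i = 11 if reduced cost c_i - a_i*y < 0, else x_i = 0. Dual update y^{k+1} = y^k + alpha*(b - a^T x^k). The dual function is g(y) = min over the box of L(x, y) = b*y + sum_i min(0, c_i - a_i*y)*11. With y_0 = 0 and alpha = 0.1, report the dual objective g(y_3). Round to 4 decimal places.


Dual ascent for LP: min 11*x1 + 8*x2, 6*x1 + 4*x2 = 12, 0 <= x_i <= 11
Step 1: y^k = 0.0, reduced costs: (11.0, 8.0)
  x^k = (0.0, 0.0), subgradient = b - a^T x = 12.0
  y^{k+1} = 0.0 + 0.1*12.0 = 1.2
Step 2: y^k = 1.2, reduced costs: (3.8, 3.2)
  x^k = (0.0, 0.0), subgradient = b - a^T x = 12.0
  y^{k+1} = 1.2 + 0.1*12.0 = 2.4
Step 3: y^k = 2.4, reduced costs: (-3.4, -1.6)
  x^k = (11.0, 11.0), subgradient = b - a^T x = -98.0
  y^{k+1} = 2.4 + 0.1*-98.0 = -7.4
Dual objective at y_3 = -7.4: reduced costs (55.4, 37.6), box minimizer x = (0.0, 0.0)
g(y_3) = b*y + (c1 - a1*y)*x1 + (c2 - a2*y)*x2 = 12*(-7.4) + 55.4*0.0 + 37.6*0.0 = -88.8 + 0.0 + 0.0 = -88.8


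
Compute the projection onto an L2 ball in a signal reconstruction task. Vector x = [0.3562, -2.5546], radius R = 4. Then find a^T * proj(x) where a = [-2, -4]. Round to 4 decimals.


Step 1: Compute ||x|| (intermediates to 6 decimals).
||x|| = sqrt(0.3562^2 + (-2.5546)^2) = 2.579314
Step 2: Project.
Since ||x|| <= R, proj = x (no scaling needed).
proj(x) = [0.3562, -2.5546]
Step 3: Dot product.
a^T * proj(x) = -2*0.3562 - 4*(-2.5546) = 9.506


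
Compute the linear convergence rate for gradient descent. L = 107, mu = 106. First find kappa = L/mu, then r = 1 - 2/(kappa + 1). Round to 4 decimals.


Step 1: Compute the condition number.
kappa = L/mu = 107/106 = 1.0094
Step 2: Compute the convergence rate.
r = 1 - 2/(kappa + 1) = 1 - 2*mu/(L + mu) = (L - mu)/(L + mu) = 1/213 = 0.0047


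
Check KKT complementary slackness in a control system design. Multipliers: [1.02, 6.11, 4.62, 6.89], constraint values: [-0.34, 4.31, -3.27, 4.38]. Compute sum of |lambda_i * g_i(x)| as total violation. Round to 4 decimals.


KKT complementary slackness check:
lambda_1 * g_1 = 1.02 * -0.34 = -0.3468
lambda_2 * g_2 = 6.11 * 4.31 = 26.3341
lambda_3 * g_3 = 4.62 * -3.27 = -15.1074
lambda_4 * g_4 = 6.89 * 4.38 = 30.1782
Total violation = 0.3468 + 26.3341 + 15.1074 + 30.1782 = 71.9665


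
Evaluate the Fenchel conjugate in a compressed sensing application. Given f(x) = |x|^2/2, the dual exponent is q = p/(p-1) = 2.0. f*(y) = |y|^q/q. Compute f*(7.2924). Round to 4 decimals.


The conjugate exponent q satisfies 1/p + 1/q = 1.
p = 2, so q = 2/(2 - 1) = 2.0
|y|^q = 7.2924^2.0 = 53.1791
f*(7.2924) = 53.1791 / 2.0 = 26.5895


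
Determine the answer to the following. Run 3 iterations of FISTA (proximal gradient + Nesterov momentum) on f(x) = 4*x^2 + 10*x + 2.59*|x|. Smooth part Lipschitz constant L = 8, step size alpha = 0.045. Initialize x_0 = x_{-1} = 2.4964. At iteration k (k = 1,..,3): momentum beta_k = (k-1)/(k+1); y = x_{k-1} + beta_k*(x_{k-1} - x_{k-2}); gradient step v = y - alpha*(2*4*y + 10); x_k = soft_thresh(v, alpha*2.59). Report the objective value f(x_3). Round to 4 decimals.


FISTA on f(x) = 4*x^2 + 10*x + 2.59*|x|
L = 8, alpha = 0.045
Iteration 1: beta = 0.0, y = 2.4964 + 0.0*(2.4964 - 2.4964) = 2.4964
  grad(y) = 29.9712, v = y - alpha*grad = 1.1477
  prox(v) = soft_thresh(1.1477, 0.1166) = 1.0311
Iteration 2: beta = 0.3333, y = 1.0311 + 0.3333*(1.0311 - 2.4964) = 0.5427
  grad(y) = 14.3418, v = y - alpha*grad = -0.1027
  prox(v) = soft_thresh(-0.1027, 0.1166) = 0.0
Iteration 3: beta = 0.5, y = 0.0 + 0.5*(0.0 - 1.0311) = -0.5156
  grad(y) = 5.8754, v = y - alpha*grad = -0.78
  prox(v) = soft_thresh(-0.78, 0.1166) = -0.6634
f(x_3) = 4*(-0.6634)^2 + 10*(-0.6634) + 2.59*|-0.6634| = -3.1554


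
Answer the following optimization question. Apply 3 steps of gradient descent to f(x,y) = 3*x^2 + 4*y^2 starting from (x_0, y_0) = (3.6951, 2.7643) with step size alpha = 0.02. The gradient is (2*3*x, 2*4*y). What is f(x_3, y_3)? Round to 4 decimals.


Gradient descent on f(x,y) = 3*x^2 + 4*y^2.
Starting point: (3.6951, 2.7643), alpha = 0.02
Step 1: grad_x = 2*3*3.6951 = 22.1706, grad_y = 2*4*2.7643 = 22.1144
  x_1 = 3.6951 - 0.02*22.1706 = 3.2517
  y_1 = 2.7643 - 0.02*22.1144 = 2.322
Step 2: grad_x = 2*3*3.2517 = 19.5101, grad_y = 2*4*2.322 = 18.5761
  x_2 = 3.2517 - 0.02*19.5101 = 2.8615
  y_2 = 2.322 - 0.02*18.5761 = 1.9505
Step 3: grad_x = 2*3*2.8615 = 17.1689, grad_y = 2*4*1.9505 = 15.6039
  x_3 = 2.8615 - 0.02*17.1689 = 2.5181
  y_3 = 1.9505 - 0.02*15.6039 = 1.6384
f(2.5181, 1.6384) = 3*2.5181^2 + 4*1.6384^2 = 29.7602


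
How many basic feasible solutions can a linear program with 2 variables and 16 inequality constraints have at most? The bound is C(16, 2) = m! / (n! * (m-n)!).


Each vertex corresponds to some choice of n active constraints out of m, so the number of vertices is at most C(m, n) = m! / (n!(m-n)!).
m = 16, n = 2
Numerator: 16 * 15
Denominator: 2! = 2
C(16, 2) = 120


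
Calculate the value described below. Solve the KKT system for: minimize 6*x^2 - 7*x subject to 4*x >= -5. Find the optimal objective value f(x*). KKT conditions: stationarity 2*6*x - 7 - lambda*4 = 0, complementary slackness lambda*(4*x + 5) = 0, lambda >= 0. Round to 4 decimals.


Step 1: Try lambda = 0 (constraint inactive).
Stationarity: 2*6*x - 7 = 0
x* = 7/(2*6) = 7/12 = 0.5833 (rounded; the exact value 7/12 is used below)
Check constraint: 4*0.5833 = 2.3332 >= -5 -- satisfied.
Step 2: Compute optimal value.
f(x*) = 6*(7/12)^2 - 7*(7/12) = -2.0417


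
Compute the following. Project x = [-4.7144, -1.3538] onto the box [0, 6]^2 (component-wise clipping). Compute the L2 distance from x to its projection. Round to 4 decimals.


Project each component onto [0, 6].
clip(-4.7144) = 0.0, clip(-1.3538) = 0.0
Projection = [0.0, 0.0]
Squared diffs: [22.2256, 1.8328]
Distance = sqrt(24.0584) = 4.9049


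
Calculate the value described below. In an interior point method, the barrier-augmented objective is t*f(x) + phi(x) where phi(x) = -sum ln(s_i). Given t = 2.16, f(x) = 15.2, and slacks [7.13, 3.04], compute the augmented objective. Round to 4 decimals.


Step 1: Compute log-barrier.
ln values: [1.9643, 1.1119]
phi = -(1.9643 + 1.1119) = -3.0762
Step 2: Compute augmented objective.
t*f(x) = 2.16*15.2 = 32.832
Total = 32.832 - 3.0762 = 29.7558


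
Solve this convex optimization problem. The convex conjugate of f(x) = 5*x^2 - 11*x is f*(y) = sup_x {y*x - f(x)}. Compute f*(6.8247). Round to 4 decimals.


f*(y) = sup_x {y*x - a*x^2 - b*x} = sup_x {(y-b)*x - a*x^2}
FOC: (y - b) - 2a*x = 0 => x* = (y - b)/(2a)
x* = (6.8247 + 11)/(2*5) = 1.7825
f*(6.8247) = (y-b)^2/(4a) = (6.8247 + 11)^2/(4*5)
= 317.7199/20 = 15.886


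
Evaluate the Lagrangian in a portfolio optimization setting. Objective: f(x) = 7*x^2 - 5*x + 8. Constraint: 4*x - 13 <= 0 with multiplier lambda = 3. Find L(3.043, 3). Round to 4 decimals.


Step 1: Evaluate f(x).
f(3.043) = 7*3.043^2 - 5*3.043 + 8 = 57.6039
Step 2: Evaluate g(x).
g(3.043) = 4*3.043 - 13 = -0.828
Step 3: Compute Lagrangian.
L = 57.6039 + 3*-0.828 = 55.1199


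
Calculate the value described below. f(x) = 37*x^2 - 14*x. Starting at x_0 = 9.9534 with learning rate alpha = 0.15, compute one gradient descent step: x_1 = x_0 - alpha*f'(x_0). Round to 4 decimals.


We compute the gradient at x_0 and apply the update.
f'(x) = 74*x - 14
f'(9.9534) = 74*9.9534 - 14 = 722.5516
x_1 = 9.9534 - 0.15*722.5516 = -98.4293


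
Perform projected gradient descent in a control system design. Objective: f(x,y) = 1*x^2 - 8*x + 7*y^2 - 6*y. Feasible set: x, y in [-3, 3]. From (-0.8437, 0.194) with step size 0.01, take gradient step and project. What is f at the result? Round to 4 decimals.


Step 1: Compute gradient at (-0.8437, 0.194).
grad_x = 2*1*-0.8437 - 8 = -9.6874
grad_y = 2*7*0.194 - 6 = -3.284
Step 2: Gradient step.
x_raw = -0.8437 - 0.01*-9.6874 = -0.7468
y_raw = 0.194 - 0.01*-3.284 = 0.2268
Step 3: Project onto [-3, 3].
x_proj = clip(-0.7468) = -0.7468
y_proj = clip(0.2268) = 0.2268
Step 4: Evaluate f.
f(-0.7468, 0.2268) = 5.5315


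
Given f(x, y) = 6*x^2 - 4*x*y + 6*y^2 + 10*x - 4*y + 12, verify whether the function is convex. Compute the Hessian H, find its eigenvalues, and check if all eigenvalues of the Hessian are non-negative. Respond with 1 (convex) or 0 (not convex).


The Hessian of f(x,y) = 6*x^2 - 4*x*y + 6*y^2 + 10*x - 4*y + 12 is:
H = [[12, -4], [-4, 12]]
Trace = 12 + 12 = 24
Determinant = 12*12 - (-4)^2 = 128
Discriminant = (24)^2 - 4*128 = 64.0
Eigenvalues: lambda_1 = 8.0, lambda_2 = 16.0
The function is convex.

1


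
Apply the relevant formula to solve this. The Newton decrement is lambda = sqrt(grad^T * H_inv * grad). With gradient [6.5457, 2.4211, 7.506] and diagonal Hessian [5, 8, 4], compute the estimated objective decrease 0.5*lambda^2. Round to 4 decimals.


Step 1: H is diagonal, so H^(-1) * g = [1.3091, 0.3026, 1.8765].
Step 2: g^T H^(-1) g = sum_i g_i^2 / H_ii
  = (6.5457)^2/5 + (2.4211)^2/8 + (7.506)^2/4
  = 8.5692 + 0.7327 + 14.085 = 23.387
Step 3: Objective decrease = 0.5 * g^T H^(-1) g = 11.6935


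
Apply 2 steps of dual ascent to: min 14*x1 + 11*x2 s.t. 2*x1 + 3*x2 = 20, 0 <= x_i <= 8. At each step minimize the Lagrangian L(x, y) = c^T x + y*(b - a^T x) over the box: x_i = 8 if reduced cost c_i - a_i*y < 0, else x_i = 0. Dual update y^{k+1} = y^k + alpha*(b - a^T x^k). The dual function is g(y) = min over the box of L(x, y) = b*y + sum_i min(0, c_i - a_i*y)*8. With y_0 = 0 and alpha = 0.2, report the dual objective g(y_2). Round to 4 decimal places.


Dual ascent for LP: min 14*x1 + 11*x2, 2*x1 + 3*x2 = 20, 0 <= x_i <= 8
Step 1: y^k = 0.0, reduced costs: (14.0, 11.0)
  x^k = (0.0, 0.0), subgradient = b - a^T x = 20.0
  y^{k+1} = 0.0 + 0.2*20.0 = 4.0
Step 2: y^k = 4.0, reduced costs: (6.0, -1.0)
  x^k = (0.0, 8.0), subgradient = b - a^T x = -4.0
  y^{k+1} = 4.0 + 0.2*-4.0 = 3.2
Dual objective at y_2 = 3.2: reduced costs (7.6, 1.4), box minimizer x = (0.0, 0.0)
g(y_2) = b*y + (c1 - a1*y)*x1 + (c2 - a2*y)*x2 = 20*3.2 + 7.6*0.0 + 1.4*0.0 = 64.0 + 0.0 + 0.0 = 64.0


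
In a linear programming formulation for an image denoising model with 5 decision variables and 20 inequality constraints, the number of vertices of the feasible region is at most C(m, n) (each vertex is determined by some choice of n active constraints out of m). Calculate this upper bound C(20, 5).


Each vertex corresponds to some choice of n active constraints out of m, so the number of vertices is at most C(m, n) = m! / (n!(m-n)!).
m = 20, n = 5
Numerator: 20 * 19 * 18 * 17 * 16
Denominator: 5! = 120
C(20, 5) = 15504


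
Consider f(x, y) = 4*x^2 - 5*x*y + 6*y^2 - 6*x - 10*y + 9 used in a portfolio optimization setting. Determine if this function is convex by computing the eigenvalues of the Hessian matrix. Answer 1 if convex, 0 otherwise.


The Hessian of f(x,y) = 4*x^2 - 5*x*y + 6*y^2 - 6*x - 10*y + 9 is:
H = [[8, -5], [-5, 12]]
Trace = 8 + 12 = 20
Determinant = 8*12 - (-5)^2 = 71
Discriminant = (20)^2 - 4*71 = 116.0
Eigenvalues: lambda_1 = 4.6148, lambda_2 = 15.3852
The function is convex.

1


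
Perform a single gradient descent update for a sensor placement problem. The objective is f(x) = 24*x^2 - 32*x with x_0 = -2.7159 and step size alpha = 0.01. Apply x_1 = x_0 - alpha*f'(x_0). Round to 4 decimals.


We compute the gradient at x_0 and apply the update.
f'(x) = 48*x - 32
f'(-2.7159) = 48*-2.7159 - 32 = -162.3632
x_1 = -2.7159 - 0.01*-162.3632 = -1.0923


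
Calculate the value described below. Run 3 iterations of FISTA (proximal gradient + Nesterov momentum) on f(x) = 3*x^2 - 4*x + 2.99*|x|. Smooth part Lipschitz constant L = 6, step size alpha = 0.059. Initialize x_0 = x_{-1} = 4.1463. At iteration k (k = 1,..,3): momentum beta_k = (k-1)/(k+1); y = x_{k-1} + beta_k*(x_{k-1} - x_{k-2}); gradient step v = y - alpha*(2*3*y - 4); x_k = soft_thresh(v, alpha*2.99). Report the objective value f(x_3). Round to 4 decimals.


FISTA on f(x) = 3*x^2 - 4*x + 2.99*|x|
L = 6, alpha = 0.059
Iteration 1: beta = 0.0, y = 4.1463 + 0.0*(4.1463 - 4.1463) = 4.1463
  grad(y) = 20.8778, v = y - alpha*grad = 2.9145
  prox(v) = soft_thresh(2.9145, 0.1764) = 2.7381
Iteration 2: beta = 0.3333, y = 2.7381 + 0.3333*(2.7381 - 4.1463) = 2.2687
  grad(y) = 9.6122, v = y - alpha*grad = 1.7016
  prox(v) = soft_thresh(1.7016, 0.1764) = 1.5252
Iteration 3: beta = 0.5, y = 1.5252 + 0.5*(1.5252 - 2.7381) = 0.9187
  grad(y) = 1.5122, v = y - alpha*grad = 0.8295
  prox(v) = soft_thresh(0.8295, 0.1764) = 0.6531
f(x_3) = 3*0.6531^2 - 4*0.6531 + 2.99*|0.6531| = 0.6199
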